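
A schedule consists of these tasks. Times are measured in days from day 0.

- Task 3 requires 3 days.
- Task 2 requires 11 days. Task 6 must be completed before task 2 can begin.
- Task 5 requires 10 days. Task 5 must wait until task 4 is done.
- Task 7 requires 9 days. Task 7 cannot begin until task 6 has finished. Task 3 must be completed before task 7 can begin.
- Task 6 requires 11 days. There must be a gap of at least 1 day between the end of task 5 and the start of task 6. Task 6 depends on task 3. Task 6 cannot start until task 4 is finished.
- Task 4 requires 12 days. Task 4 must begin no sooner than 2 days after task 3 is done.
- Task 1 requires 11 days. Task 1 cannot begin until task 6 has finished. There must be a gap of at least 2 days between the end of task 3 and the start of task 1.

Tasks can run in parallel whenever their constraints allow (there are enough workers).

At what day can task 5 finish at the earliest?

27

Nothing blocks task 3, so it runs from day 0 to day 3.
Task 4 cannot begin until task 3 (finishes day 3, plus 2-day gap → day 5). It runs from day 5 to 5 + 12 = day 17.
Task 5 waits on task 4 (finishes day 17), so it starts at day 17 and finishes at 17 + 10 = day 27.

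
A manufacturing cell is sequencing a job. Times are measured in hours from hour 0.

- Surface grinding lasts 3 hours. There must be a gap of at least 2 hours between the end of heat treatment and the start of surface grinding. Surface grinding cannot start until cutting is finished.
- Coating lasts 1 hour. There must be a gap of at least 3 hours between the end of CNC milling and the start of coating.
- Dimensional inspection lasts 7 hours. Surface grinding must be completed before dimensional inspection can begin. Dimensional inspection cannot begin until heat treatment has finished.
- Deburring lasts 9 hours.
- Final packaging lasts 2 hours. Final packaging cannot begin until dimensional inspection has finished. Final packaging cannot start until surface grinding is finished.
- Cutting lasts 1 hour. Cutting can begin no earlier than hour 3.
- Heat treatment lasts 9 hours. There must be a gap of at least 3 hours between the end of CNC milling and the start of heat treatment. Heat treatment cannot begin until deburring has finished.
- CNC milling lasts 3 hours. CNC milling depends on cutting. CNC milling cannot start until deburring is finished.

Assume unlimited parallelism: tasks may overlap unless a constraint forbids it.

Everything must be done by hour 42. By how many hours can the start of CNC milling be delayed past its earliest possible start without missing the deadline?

Deburring has no prerequisites, so it starts at hour 0 and finishes at hour 9.
Cutting waits on its own release at hour 3, so it starts at hour 3 and finishes at 3 + 1 = hour 4.
CNC milling needs all of cutting (finishes hour 4); deburring (finishes hour 9). That puts its earliest start at hour 9; it finishes at 9 + 3 = hour 12.

Working backward from the deadline:
To finish by hour 42, final packaging (duration 2) must start no later than hour 40.
Since final packaging (must start by hour 40) depends on it, dimensional inspection must finish by hour 40. Backing off its 7-hour duration gives a latest start of hour 33.
Surface grinding must finish in time for dimensional inspection (must start by hour 33); final packaging (must start by hour 40). The tightest is hour 33, so surface grinding must start by 33 − 3 = hour 30.
For heat treatment: surface grinding (must start by hour 30, minus 2-hour gap → hour 28); dimensional inspection (must start by hour 33). The most restrictive is hour 28; with a 9-hour duration, heat treatment must start by hour 19.
Coating must finish by hour 42; it takes 1 hour, so it must start by 42 − 1 = hour 41.
CNC milling must finish in time for heat treatment (must start by hour 19, minus 3-hour gap → hour 16); coating (must start by hour 41, minus 3-hour gap → hour 38). The tightest is hour 16, so CNC milling must start by 16 − 3 = hour 13.
So CNC milling can start as early as hour 9 and as late as hour 13, giving 13 − 9 = 4 hours of slack.

4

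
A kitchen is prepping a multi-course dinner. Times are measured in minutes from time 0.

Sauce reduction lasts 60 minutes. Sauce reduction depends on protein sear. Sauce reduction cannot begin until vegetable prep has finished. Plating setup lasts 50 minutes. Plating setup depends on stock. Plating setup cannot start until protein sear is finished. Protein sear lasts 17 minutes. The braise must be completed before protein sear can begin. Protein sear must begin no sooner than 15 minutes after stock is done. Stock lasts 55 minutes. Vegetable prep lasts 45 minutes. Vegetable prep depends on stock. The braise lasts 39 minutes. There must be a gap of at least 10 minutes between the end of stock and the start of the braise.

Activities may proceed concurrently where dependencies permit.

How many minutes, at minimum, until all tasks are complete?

Stock has no prerequisites, so it starts at minute 0 and finishes at minute 55.
Vegetable prep waits on stock (finishes minute 55), so it starts at minute 55 and finishes at 55 + 45 = minute 100.
The braise waits on stock (finishes minute 55, plus 10-minute gap → minute 65), so it starts at minute 65 and finishes at 65 + 39 = minute 104.
Protein sear needs all of the braise (finishes minute 104); stock (finishes minute 55, plus 15-minute gap → minute 70). That puts its earliest start at minute 104; it finishes at 104 + 17 = minute 121.
For plating setup: stock (finishes minute 55); protein sear (finishes minute 121). Taking the maximum gives a start of minute 121, and it finishes at 121 + 50 = minute 171.
Sauce reduction has to wait for protein sear (finishes minute 121); vegetable prep (finishes minute 100). The latest of these is minute 121, so sauce reduction runs minute 121 to 121 + 60 = minute 181.
All tasks are finished once the last one completes. Finish times: Stock at 55, The braise at 104, Protein sear at 121, Vegetable prep at 100, Sauce reduction at 181, Plating setup at 171. The latest is minute 181.

181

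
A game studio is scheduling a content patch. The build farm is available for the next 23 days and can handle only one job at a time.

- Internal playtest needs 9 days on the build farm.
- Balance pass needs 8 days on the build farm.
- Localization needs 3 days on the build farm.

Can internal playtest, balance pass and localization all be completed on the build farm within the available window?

Yes

Running back to back, the jobs need 9 + 8 + 3 = 20 days on the build farm.
Since 20 ≤ 23, they fit within the window.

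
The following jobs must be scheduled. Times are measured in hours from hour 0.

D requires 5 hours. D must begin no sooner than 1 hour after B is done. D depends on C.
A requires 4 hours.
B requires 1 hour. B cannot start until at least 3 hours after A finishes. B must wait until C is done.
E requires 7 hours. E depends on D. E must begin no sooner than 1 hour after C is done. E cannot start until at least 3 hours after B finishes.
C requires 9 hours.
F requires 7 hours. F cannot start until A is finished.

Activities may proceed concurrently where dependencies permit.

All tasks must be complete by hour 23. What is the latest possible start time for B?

Nothing follows E; the deadline of hour 23 is its only limit. It must start by 23 − 7 = hour 16.
D must finish before E (must start by hour 16). With a 5-hour duration, D must start by 16 − 5 = hour 11.
For B: D (must start by hour 11, minus 1-hour gap → hour 10); E (must start by hour 16, minus 3-hour gap → hour 13). The most restrictive is hour 10; with a 1-hour duration, B must start by hour 9.

9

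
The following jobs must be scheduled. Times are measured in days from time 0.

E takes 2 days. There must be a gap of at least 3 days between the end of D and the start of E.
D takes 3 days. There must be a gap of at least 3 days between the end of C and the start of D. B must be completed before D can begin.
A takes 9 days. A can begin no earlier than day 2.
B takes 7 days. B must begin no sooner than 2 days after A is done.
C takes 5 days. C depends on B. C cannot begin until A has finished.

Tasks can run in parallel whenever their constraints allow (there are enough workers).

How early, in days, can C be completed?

25

After its own release at day 2, A can start at day 2 and finishes at day 11.
B waits on A (finishes day 11, plus 2-day gap → day 13), so it starts at day 13 and finishes at 13 + 7 = day 20.
C needs all of B (finishes day 20); A (finishes day 11). That puts its earliest start at day 20; it finishes at 20 + 5 = day 25.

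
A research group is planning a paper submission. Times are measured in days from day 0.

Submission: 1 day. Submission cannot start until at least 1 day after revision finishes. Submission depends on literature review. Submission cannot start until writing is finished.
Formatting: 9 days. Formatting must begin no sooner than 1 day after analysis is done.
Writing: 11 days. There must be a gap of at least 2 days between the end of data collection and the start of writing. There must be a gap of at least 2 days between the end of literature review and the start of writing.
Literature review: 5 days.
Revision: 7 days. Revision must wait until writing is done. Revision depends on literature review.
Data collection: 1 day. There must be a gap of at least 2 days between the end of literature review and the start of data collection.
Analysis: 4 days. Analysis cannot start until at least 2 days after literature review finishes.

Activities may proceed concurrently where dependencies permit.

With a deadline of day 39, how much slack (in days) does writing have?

Literature review can start immediately at day 0; it finishes at day 5.
After literature review (finishes day 5, plus 2-day gap → day 7), data collection can start at day 7 and finishes at day 8.
Writing cannot start until data collection (finishes day 8, plus 2-day gap → day 10); literature review (finishes day 5, plus 2-day gap → day 7). The controlling bound is day 10, so writing finishes at 10 + 11 = day 21.

Working backward from the deadline:
Submission must finish by day 39; it takes 1 day, so it must start by 39 − 1 = day 38.
Revision must finish before submission (must start by day 38, minus 1-day gap → day 37). With a 7-day duration, revision must start by 37 − 7 = day 30.
Writing must finish in time for revision (must start by day 30); submission (must start by day 38). The tightest is day 30, so writing must start by 30 − 11 = day 19.
So writing can start as early as day 10 and as late as day 19, giving 19 − 10 = 9 days of slack.

9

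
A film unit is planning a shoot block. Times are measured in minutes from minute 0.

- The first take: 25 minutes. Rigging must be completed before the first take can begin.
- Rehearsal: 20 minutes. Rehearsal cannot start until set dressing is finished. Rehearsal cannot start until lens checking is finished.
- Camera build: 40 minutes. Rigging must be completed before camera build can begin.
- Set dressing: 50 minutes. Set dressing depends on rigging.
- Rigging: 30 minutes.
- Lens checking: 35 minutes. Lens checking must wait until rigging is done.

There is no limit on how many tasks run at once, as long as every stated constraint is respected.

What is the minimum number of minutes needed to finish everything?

Rigging has no prerequisites, so it starts at minute 0 and finishes at minute 30.
The first take cannot begin until rigging (finishes minute 30). It runs from minute 30 to 30 + 25 = minute 55.
After rigging (finishes minute 30), lens checking can start at minute 30 and finishes at minute 65.
After rigging (finishes minute 30), camera build can start at minute 30 and finishes at minute 70.
Set dressing waits on rigging (finishes minute 30), so it starts at minute 30 and finishes at 30 + 50 = minute 80.
Rehearsal needs all of set dressing (finishes minute 80); lens checking (finishes minute 65). That puts its earliest start at minute 80; it finishes at 80 + 20 = minute 100.
All tasks are finished once the last one completes. Finish times: Rigging at 30, Set dressing at 80, Camera build at 70, Lens checking at 65, Rehearsal at 100, The first take at 55. The latest is minute 100.

100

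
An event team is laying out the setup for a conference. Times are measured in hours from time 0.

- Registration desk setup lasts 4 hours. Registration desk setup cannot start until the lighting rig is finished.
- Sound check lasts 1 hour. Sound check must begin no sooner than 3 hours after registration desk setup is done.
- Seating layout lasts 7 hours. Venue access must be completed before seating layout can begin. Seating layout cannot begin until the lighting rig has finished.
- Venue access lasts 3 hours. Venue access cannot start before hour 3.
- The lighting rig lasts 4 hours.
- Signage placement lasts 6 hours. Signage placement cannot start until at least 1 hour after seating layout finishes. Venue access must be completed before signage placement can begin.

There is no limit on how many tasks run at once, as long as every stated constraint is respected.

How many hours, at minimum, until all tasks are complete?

20

Nothing blocks the lighting rig, so it runs from hour 0 to hour 4.
Registration desk setup cannot begin until the lighting rig (finishes hour 4). It runs from hour 4 to 4 + 4 = hour 8.
Sound check waits on registration desk setup (finishes hour 8, plus 3-hour gap → hour 11), so it starts at hour 11 and finishes at 11 + 1 = hour 12.
Venue access waits on its own release at hour 3, so it starts at hour 3 and finishes at 3 + 3 = hour 6.
Seating layout needs all of venue access (finishes hour 6); the lighting rig (finishes hour 4). That puts its earliest start at hour 6; it finishes at 6 + 7 = hour 13.
Signage placement needs all of seating layout (finishes hour 13, plus 1-hour gap → hour 14); venue access (finishes hour 6). That puts its earliest start at hour 14; it finishes at 14 + 6 = hour 20.
All tasks are finished once the last one completes. Finish times: Venue access at 6, The lighting rig at 4, Seating layout at 13, Registration desk setup at 8, Signage placement at 20, Sound check at 12. The latest is hour 20.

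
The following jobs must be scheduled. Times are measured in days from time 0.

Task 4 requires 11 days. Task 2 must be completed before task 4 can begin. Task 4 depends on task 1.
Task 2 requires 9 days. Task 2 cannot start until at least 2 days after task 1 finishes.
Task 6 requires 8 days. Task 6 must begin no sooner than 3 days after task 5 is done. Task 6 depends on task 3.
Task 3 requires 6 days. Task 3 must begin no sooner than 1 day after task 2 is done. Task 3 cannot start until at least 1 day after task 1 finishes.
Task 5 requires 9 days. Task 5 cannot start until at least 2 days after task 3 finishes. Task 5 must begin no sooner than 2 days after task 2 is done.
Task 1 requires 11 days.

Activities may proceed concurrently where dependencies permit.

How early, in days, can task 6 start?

43

Task 1 can start immediately at day 0; it finishes at day 11.
Task 2 waits on task 1 (finishes day 11, plus 2-day gap → day 13), so it starts at day 13 and finishes at 13 + 9 = day 22.
Task 3 needs all of task 2 (finishes day 22, plus 1-day gap → day 23); task 1 (finishes day 11, plus 1-day gap → day 12). That puts its earliest start at day 23; it finishes at 23 + 6 = day 29.
For task 5: task 3 (finishes day 29, plus 2-day gap → day 31); task 2 (finishes day 22, plus 2-day gap → day 24). Taking the maximum gives a start of day 31, and it finishes at 31 + 9 = day 40.
Task 6 waits on task 5 (finishes day 40, plus 3-day gap → day 43); task 3 (finishes day 29). The latest of these is day 43, which is the earliest task 6 can start.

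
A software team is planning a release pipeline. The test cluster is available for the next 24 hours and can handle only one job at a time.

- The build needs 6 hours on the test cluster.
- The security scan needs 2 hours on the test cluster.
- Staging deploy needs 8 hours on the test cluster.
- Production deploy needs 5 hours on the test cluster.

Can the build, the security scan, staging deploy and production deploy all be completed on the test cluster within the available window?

Yes

Running back to back, the jobs need 6 + 2 + 8 + 5 = 21 hours on the test cluster.
Since 21 ≤ 24, they fit within the window.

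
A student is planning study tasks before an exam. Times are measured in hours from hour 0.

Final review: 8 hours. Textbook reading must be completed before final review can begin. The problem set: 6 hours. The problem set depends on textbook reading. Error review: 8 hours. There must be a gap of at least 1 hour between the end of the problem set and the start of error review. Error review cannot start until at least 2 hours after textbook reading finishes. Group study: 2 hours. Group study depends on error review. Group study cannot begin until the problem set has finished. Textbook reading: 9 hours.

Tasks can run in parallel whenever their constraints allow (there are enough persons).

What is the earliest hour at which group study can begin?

Textbook reading has no prerequisites, so it starts at hour 0 and finishes at hour 9.
The problem set waits on textbook reading (finishes hour 9), so it starts at hour 9 and finishes at 9 + 6 = hour 15.
For error review: the problem set (finishes hour 15, plus 1-hour gap → hour 16); textbook reading (finishes hour 9, plus 2-hour gap → hour 11). Taking the maximum gives a start of hour 16, and it finishes at 16 + 8 = hour 24.
Group study waits on error review (finishes hour 24); the problem set (finishes hour 15). The latest of these is hour 24, which is the earliest group study can start.

24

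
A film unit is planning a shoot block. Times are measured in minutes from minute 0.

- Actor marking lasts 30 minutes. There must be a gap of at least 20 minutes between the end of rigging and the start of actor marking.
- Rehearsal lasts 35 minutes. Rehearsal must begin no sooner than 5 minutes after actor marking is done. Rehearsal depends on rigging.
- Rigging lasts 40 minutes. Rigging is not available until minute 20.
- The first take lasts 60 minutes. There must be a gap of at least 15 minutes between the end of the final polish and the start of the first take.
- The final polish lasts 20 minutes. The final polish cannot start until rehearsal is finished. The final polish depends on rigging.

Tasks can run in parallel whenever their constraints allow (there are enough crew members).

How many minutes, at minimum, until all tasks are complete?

After its own release at minute 20, rigging can start at minute 20 and finishes at minute 60.
After rigging (finishes minute 60, plus 20-minute gap → minute 80), actor marking can start at minute 80 and finishes at minute 110.
For rehearsal: actor marking (finishes minute 110, plus 5-minute gap → minute 115); rigging (finishes minute 60). Taking the maximum gives a start of minute 115, and it finishes at 115 + 35 = minute 150.
The final polish needs all of rehearsal (finishes minute 150); rigging (finishes minute 60). That puts its earliest start at minute 150; it finishes at 150 + 20 = minute 170.
After the final polish (finishes minute 170, plus 15-minute gap → minute 185), the first take can start at minute 185 and finishes at minute 245.
All tasks are finished once the last one completes. Finish times: Rigging at 60, Actor marking at 110, Rehearsal at 150, The final polish at 170, The first take at 245. The latest is minute 245.

245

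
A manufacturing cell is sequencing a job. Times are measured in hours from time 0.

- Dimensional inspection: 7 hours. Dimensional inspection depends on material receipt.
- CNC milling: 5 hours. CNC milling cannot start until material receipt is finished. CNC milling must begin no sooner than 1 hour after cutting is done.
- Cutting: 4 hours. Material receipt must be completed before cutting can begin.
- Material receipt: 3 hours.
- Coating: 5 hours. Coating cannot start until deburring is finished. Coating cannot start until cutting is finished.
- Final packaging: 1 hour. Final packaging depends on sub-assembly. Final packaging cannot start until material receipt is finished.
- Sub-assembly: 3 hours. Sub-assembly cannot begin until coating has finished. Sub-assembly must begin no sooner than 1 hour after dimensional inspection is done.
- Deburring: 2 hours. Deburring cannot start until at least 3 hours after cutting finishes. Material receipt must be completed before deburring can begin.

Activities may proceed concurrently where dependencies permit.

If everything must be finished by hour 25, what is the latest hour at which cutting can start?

7

Nothing follows final packaging; the deadline of hour 25 is its only limit. It must start by 25 − 1 = hour 24.
Sub-assembly has to be done before final packaging (must start by hour 24). That means finishing by hour 24, i.e. starting by 24 − 3 = hour 21.
Coating feeds into sub-assembly (must start by hour 21); so coating must finish by hour 21 and therefore start by hour 16.
Since coating (must start by hour 16) depends on it, deburring must finish by hour 16. Backing off its 2-hour duration gives a latest start of hour 14.
CNC milling must finish by hour 25; it takes 5 hours, so it must start by 25 − 5 = hour 20.
Cutting must finish in time for deburring (must start by hour 14, minus 3-hour gap → hour 11); CNC milling (must start by hour 20, minus 1-hour gap → hour 19); coating (must start by hour 16). The tightest is hour 11, so cutting must start by 11 − 4 = hour 7.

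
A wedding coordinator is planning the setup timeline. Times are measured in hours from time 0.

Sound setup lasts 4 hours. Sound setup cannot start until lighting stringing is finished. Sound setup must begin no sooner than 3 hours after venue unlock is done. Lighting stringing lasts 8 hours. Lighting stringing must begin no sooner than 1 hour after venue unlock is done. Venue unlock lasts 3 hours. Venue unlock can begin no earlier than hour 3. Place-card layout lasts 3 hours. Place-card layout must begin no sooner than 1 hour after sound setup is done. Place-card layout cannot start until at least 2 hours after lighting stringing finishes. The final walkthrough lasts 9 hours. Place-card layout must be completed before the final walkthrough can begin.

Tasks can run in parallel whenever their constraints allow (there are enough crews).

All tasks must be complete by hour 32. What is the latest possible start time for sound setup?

15

The final walkthrough has no dependents, so it just needs to finish by hour 32. Starting by 32 − 9 = hour 23 achieves that.
Place-card layout must finish before the final walkthrough (must start by hour 23). With a 3-hour duration, place-card layout must start by 23 − 3 = hour 20.
Sound setup has to be done before place-card layout (must start by hour 20, minus 1-hour gap → hour 19). That means finishing by hour 19, i.e. starting by 19 − 4 = hour 15.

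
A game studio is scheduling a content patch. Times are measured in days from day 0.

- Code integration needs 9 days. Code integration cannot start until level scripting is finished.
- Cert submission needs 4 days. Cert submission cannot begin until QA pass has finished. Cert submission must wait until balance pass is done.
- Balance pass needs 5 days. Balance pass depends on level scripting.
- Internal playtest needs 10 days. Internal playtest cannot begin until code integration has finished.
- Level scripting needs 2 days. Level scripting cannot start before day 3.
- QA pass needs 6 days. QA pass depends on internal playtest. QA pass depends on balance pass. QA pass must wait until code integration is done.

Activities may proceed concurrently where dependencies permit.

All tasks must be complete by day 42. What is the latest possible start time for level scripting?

11

To finish by day 42, cert submission (duration 4) must start no later than day 38.
QA pass has to be done before cert submission (must start by day 38). That means finishing by day 38, i.e. starting by 38 − 6 = day 32.
Internal playtest must finish before QA pass (must start by day 32). With a 10-day duration, internal playtest must start by 32 − 10 = day 22.
Code integration must finish in time for internal playtest (must start by day 22); QA pass (must start by day 32). The tightest is day 22, so code integration must start by 22 − 9 = day 13.
Balance pass has several dependents: QA pass (must start by day 32); cert submission (must start by day 38). The earliest of those limits is day 32, so balance pass must start by 32 − 5 = day 27.
Level scripting feeds code integration (must start by day 13); balance pass (must start by day 27). Taking the minimum, level scripting must finish by day 13 and start by 13 − 2 = day 11.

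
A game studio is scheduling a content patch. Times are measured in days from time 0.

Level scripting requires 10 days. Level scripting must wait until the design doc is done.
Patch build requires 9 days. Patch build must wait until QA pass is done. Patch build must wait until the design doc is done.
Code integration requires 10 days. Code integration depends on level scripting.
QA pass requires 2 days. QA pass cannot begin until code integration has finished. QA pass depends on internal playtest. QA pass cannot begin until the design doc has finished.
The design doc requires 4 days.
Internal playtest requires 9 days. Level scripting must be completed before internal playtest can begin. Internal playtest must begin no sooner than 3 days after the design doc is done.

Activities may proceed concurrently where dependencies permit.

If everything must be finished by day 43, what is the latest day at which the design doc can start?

Patch build must finish by day 43; it takes 9 days, so it must start by 43 − 9 = day 34.
QA pass has to be done before patch build (must start by day 34). That means finishing by day 34, i.e. starting by 34 − 2 = day 32.
Code integration feeds into QA pass (must start by day 32); so code integration must finish by day 32 and therefore start by day 22.
Internal playtest feeds into QA pass (must start by day 32); so internal playtest must finish by day 32 and therefore start by day 23.
For level scripting: code integration (must start by day 22); internal playtest (must start by day 23). The most restrictive is day 22; with a 10-day duration, level scripting must start by day 12.
The design doc feeds level scripting (must start by day 12); internal playtest (must start by day 23, minus 3-day gap → day 20); QA pass (must start by day 32); patch build (must start by day 34). Taking the minimum, the design doc must finish by day 12 and start by 12 − 4 = day 8.

8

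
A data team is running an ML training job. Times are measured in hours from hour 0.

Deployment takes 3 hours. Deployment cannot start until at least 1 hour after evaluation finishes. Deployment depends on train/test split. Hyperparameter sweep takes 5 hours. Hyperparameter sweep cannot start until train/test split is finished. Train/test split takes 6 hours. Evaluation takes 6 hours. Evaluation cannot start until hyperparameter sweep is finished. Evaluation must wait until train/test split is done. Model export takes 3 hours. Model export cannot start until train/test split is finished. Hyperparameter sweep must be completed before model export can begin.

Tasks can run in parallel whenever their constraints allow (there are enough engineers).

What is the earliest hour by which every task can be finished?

Train/test split has no prerequisites, so it starts at hour 0 and finishes at hour 6.
After train/test split (finishes hour 6), hyperparameter sweep can start at hour 6 and finishes at hour 11.
For model export: train/test split (finishes hour 6); hyperparameter sweep (finishes hour 11). Taking the maximum gives a start of hour 11, and it finishes at 11 + 3 = hour 14.
Evaluation cannot start until hyperparameter sweep (finishes hour 11); train/test split (finishes hour 6). The controlling bound is hour 11, so evaluation finishes at 11 + 6 = hour 17.
Deployment has to wait for evaluation (finishes hour 17, plus 1-hour gap → hour 18); train/test split (finishes hour 6). The latest of these is hour 18, so deployment runs hour 18 to 18 + 3 = hour 21.
All tasks are finished once the last one completes. Finish times: Train/test split at 6, Hyperparameter sweep at 11, Evaluation at 17, Model export at 14, Deployment at 21. The latest is hour 21.

21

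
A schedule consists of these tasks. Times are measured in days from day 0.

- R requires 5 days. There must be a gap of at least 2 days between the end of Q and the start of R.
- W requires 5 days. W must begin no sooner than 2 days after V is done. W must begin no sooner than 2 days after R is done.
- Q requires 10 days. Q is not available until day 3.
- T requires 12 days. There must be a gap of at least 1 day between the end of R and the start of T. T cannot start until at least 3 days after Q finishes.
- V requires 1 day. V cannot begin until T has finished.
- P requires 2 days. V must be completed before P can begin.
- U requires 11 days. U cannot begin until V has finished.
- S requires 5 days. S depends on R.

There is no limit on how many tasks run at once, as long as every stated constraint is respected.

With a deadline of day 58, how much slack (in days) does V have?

13

After its own release at day 3, Q can start at day 3 and finishes at day 13.
R waits on Q (finishes day 13, plus 2-day gap → day 15), so it starts at day 15 and finishes at 15 + 5 = day 20.
T has to wait for R (finishes day 20, plus 1-day gap → day 21); Q (finishes day 13, plus 3-day gap → day 16). The latest of these is day 21, so T runs day 21 to 21 + 12 = day 33.
After T (finishes day 33), V can start at day 33 and finishes at day 34.

Working backward from the deadline:
P must finish by day 58; it takes 2 days, so it must start by 58 − 2 = day 56.
Nothing follows U; the deadline of day 58 is its only limit. It must start by 58 − 11 = day 47.
W must finish by day 58; it takes 5 days, so it must start by 58 − 5 = day 53.
V must finish in time for P (must start by day 56); U (must start by day 47); W (must start by day 53, minus 2-day gap → day 51). The tightest is day 47, so V must start by 47 − 1 = day 46.
So V can start as early as day 33 and as late as day 46, giving 46 − 33 = 13 days of slack.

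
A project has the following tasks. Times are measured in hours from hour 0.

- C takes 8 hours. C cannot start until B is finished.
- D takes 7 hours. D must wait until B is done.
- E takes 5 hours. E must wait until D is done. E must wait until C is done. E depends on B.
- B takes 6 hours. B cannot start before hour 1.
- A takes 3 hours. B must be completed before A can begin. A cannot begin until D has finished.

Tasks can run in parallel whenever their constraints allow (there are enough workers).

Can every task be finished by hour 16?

No

After its own release at hour 1, B can start at hour 1 and finishes at hour 7.
After B (finishes hour 7), D can start at hour 7 and finishes at hour 14.
A needs all of B (finishes hour 7); D (finishes hour 14). That puts its earliest start at hour 14; it finishes at 14 + 3 = hour 17.
After B (finishes hour 7), C can start at hour 7 and finishes at hour 15.
E has to wait for D (finishes hour 14); C (finishes hour 15); B (finishes hour 7). The latest of these is hour 15, so E runs hour 15 to 15 + 5 = hour 20.
The earliest everything can be done is hour 20, which is after the deadline of 16, so it is not possible.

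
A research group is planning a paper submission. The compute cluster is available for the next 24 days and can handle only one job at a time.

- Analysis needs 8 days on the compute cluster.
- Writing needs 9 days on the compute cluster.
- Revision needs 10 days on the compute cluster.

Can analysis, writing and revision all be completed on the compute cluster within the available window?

No

Running back to back, the jobs need 8 + 9 + 10 = 27 days on the compute cluster.
Since 27 > 24, they cannot all fit.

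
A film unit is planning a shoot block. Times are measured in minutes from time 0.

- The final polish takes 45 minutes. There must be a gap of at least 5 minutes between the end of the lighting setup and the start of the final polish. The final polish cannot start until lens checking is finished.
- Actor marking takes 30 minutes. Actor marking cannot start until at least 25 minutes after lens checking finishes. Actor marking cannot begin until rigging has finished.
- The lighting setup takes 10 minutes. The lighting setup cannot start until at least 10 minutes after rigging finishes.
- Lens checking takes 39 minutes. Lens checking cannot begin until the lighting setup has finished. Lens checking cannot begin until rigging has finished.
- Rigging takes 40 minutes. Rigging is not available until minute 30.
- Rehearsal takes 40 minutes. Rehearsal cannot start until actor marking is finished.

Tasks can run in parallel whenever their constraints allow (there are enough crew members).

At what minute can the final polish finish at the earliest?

Rigging waits on its own release at minute 30, so it starts at minute 30 and finishes at 30 + 40 = minute 70.
The lighting setup waits on rigging (finishes minute 70, plus 10-minute gap → minute 80), so it starts at minute 80 and finishes at 80 + 10 = minute 90.
Lens checking needs all of the lighting setup (finishes minute 90); rigging (finishes minute 70). That puts its earliest start at minute 90; it finishes at 90 + 39 = minute 129.
The final polish cannot start until the lighting setup (finishes minute 90, plus 5-minute gap → minute 95); lens checking (finishes minute 129). The controlling bound is minute 129, so the final polish finishes at 129 + 45 = minute 174.

174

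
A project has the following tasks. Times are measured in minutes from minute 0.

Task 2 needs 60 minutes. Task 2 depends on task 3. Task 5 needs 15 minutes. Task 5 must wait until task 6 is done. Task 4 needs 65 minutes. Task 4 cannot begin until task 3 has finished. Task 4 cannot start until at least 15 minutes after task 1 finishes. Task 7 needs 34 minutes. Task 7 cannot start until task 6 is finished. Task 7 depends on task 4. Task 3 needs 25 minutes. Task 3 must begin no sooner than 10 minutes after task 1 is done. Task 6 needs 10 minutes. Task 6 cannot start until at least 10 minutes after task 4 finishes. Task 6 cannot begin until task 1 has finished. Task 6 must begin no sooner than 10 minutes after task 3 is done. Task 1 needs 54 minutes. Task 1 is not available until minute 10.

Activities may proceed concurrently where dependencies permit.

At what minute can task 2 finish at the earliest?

159

Task 1 waits on its own release at minute 10, so it starts at minute 10 and finishes at 10 + 54 = minute 64.
Task 3 waits on task 1 (finishes minute 64, plus 10-minute gap → minute 74), so it starts at minute 74 and finishes at 74 + 25 = minute 99.
After task 3 (finishes minute 99), task 2 can start at minute 99 and finishes at minute 159.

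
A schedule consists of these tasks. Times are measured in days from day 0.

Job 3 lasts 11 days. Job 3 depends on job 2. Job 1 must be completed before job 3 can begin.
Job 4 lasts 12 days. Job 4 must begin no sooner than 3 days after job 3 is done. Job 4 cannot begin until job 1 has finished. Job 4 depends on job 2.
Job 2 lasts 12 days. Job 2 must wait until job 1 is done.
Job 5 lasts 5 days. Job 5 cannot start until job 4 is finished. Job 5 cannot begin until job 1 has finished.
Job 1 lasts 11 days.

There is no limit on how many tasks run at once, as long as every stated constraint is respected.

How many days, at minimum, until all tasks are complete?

54

Job 1 has no prerequisites, so it starts at day 0 and finishes at day 11.
Job 2 waits on job 1 (finishes day 11), so it starts at day 11 and finishes at 11 + 12 = day 23.
Job 3 has to wait for job 2 (finishes day 23); job 1 (finishes day 11). The latest of these is day 23, so job 3 runs day 23 to 23 + 11 = day 34.
Job 4 needs all of job 3 (finishes day 34, plus 3-day gap → day 37); job 1 (finishes day 11); job 2 (finishes day 23). That puts its earliest start at day 37; it finishes at 37 + 12 = day 49.
For job 5: job 4 (finishes day 49); job 1 (finishes day 11). Taking the maximum gives a start of day 49, and it finishes at 49 + 5 = day 54.
All tasks are finished once the last one completes. Finish times: Job 1 at 11, Job 2 at 23, Job 3 at 34, Job 4 at 49, Job 5 at 54. The latest is day 54.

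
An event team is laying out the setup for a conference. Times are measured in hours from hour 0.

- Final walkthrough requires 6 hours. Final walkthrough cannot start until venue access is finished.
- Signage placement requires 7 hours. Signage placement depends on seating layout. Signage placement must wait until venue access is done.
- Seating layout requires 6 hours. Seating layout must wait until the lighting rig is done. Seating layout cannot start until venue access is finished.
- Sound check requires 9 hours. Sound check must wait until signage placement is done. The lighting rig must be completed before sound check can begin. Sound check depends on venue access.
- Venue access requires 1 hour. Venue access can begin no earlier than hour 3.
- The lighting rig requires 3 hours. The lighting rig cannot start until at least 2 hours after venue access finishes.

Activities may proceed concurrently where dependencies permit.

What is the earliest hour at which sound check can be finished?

After its own release at hour 3, venue access can start at hour 3 and finishes at hour 4.
The lighting rig waits on venue access (finishes hour 4, plus 2-hour gap → hour 6), so it starts at hour 6 and finishes at 6 + 3 = hour 9.
Seating layout cannot start until the lighting rig (finishes hour 9); venue access (finishes hour 4). The controlling bound is hour 9, so seating layout finishes at 9 + 6 = hour 15.
For signage placement: seating layout (finishes hour 15); venue access (finishes hour 4). Taking the maximum gives a start of hour 15, and it finishes at 15 + 7 = hour 22.
Sound check has to wait for signage placement (finishes hour 22); the lighting rig (finishes hour 9); venue access (finishes hour 4). The latest of these is hour 22, so sound check runs hour 22 to 22 + 9 = hour 31.

31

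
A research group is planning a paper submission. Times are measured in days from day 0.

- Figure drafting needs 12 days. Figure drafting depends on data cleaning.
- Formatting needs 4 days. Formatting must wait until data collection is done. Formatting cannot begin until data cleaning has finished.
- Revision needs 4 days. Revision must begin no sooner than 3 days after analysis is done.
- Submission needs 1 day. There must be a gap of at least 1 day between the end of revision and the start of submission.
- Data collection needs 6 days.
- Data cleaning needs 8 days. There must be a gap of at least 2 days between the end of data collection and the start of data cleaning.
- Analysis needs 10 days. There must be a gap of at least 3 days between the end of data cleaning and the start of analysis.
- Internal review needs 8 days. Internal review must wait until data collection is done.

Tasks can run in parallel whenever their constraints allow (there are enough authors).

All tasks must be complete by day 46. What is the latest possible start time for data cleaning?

16

To finish by day 46, submission (duration 1) must start no later than day 45.
Revision feeds into submission (must start by day 45, minus 1-day gap → day 44); so revision must finish by day 44 and therefore start by day 40.
Analysis feeds into revision (must start by day 40, minus 3-day gap → day 37); so analysis must finish by day 37 and therefore start by day 27.
Figure drafting has no dependents, so it just needs to finish by day 46. Starting by 46 − 12 = day 34 achieves that.
Nothing follows formatting; the deadline of day 46 is its only limit. It must start by 46 − 4 = day 42.
Data cleaning must finish in time for analysis (must start by day 27, minus 3-day gap → day 24); figure drafting (must start by day 34); formatting (must start by day 42). The tightest is day 24, so data cleaning must start by 24 − 8 = day 16.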